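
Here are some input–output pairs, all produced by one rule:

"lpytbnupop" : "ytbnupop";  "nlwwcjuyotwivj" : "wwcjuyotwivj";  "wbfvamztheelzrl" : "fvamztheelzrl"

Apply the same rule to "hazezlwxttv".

Each output is the input with this applied: delete the first 2 characters.
On "hazezlwxttv" that produces "zezlwxttv".

zezlwxttv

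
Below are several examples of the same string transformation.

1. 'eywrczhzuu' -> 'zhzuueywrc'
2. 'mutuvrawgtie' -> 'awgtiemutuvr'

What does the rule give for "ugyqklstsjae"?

In each case the input is transformed by: swap the front and back halves of the string.
On "ugyqklstsjae" that produces "stsjaeugyqkl".

stsjaeugyqkl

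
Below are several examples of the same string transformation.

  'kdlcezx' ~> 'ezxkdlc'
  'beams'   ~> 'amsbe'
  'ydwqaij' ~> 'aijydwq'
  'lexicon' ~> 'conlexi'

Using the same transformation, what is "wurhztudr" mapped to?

udrwurhzt

The pattern: move the last 3 characters to the front (rotate right by 3).
So "wurhztudr" becomes "udrwurhzt".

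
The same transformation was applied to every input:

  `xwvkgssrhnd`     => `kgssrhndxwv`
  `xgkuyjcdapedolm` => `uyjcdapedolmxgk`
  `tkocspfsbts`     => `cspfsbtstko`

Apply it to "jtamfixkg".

The transformation: move the first 3 characters to the end (rotate left by 3).
So "jtamfixkg" becomes "mfixkgjta".

mfixkgjta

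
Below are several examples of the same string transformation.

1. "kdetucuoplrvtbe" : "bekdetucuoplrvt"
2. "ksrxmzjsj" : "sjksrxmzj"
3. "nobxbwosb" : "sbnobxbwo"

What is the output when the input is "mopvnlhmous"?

usmopvnlhmo

Rule — move the last 2 characters to the front (rotate right by 2).
Applying that to "mopvnlhmous" gives "usmopvnlhmo".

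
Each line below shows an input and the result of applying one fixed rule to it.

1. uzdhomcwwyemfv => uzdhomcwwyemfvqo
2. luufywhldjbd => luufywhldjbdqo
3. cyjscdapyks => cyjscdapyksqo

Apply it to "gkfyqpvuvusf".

gkfyqpvuvusfqo

The transformation: append "qo".
"gkfyqpvuvusf" → "gkfyqpvuvusfqo".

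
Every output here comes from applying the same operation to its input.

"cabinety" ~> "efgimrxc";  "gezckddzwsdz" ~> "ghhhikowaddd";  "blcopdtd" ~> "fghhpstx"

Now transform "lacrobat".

eefgpsvx

Looking at the pairs, the operation is to sort the characters into alphabetical order, then shift every letter 4 places forward in the alphabet (wrapping around).
Applying that to "lacrobat" gives "eefgpsvx".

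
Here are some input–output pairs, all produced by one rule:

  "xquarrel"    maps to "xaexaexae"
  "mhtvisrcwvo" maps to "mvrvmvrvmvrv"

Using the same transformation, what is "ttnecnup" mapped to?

teuteuteu

What's happening: keep one character in every 3, starting at position 1 (positions 1st, 4th, 7th, ...), then write the whole string 3 times in a row.
For "ttnecnup" the result is "teuteuteu".
(Check on "mhtvisrcwvo": → "mvrv" → "mvrvmvrvmvrv" ✓)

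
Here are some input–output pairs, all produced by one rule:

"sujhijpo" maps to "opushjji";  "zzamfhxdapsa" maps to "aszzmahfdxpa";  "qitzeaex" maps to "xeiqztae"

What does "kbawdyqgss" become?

In each case the input is transformed by: move the last 2 characters to the front (rotate right by 2), then swap each adjacent pair of characters (1↔2, 3↔4, ...).
Doing the same to "kbawdyqgss": "ssbkwaydgq".

ssbkwaydgq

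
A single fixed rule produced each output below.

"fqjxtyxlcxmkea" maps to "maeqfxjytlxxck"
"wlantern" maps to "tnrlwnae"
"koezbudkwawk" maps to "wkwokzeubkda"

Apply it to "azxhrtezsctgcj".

Rule — swap each adjacent pair of characters (1↔2, 3↔4, ...), then move the last 3 characters to the front (rotate right by 3).
Starting from "azxhrtezsctgcj": after the first operation, "zahxtrzecsgtjc"; after the second, "tjczahxtrzecsg".

tjczahxtrzecsg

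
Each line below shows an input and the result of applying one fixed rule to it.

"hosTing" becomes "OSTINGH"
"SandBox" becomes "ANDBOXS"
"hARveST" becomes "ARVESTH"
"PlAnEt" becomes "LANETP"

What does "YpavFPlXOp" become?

PAVFPLXOPY

Looking at the pairs, the operation is to move the first character to the end, then convert every letter to uppercase.
On "YpavFPlXOp" that produces "PAVFPLXOPY".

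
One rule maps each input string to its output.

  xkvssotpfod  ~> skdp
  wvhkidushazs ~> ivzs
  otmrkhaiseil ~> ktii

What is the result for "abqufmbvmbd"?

What's happening: keep one character in every 3, starting at position 2 (positions 2nd, 5th, 8th, ...), then swap each adjacent pair of characters (1↔2, 3↔4, ...).
On "abqufmbvmbd": the first step gives "bfvd", and the second then gives "fbdv".

fbdv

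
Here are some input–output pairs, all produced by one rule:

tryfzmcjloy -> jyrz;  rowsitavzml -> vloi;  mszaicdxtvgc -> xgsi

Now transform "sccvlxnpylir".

In each case the input is transformed by: keep one character in every 3, starting at position 2 (positions 2nd, 5th, 8th, ...), then swap the front and back halves of the string.
Working it through for "sccvlxnpylir": intermediate "clpi", final "picl".

picl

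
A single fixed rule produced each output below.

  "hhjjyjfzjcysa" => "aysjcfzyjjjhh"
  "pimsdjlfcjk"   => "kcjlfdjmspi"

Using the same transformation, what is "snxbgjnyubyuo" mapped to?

oyuubnygjxbsn

Rule — swap each adjacent pair of characters (1↔2, 3↔4, ...), then reverse the string.
Applying that to "snxbgjnyubyuo" gives "oyuubnygjxbsn".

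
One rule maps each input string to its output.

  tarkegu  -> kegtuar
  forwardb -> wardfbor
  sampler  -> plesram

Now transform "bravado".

Rule — swap the first and last characters, then move the first 3 characters to the end (rotate left by 3).
So "bravado" becomes "vadbora".

vadbora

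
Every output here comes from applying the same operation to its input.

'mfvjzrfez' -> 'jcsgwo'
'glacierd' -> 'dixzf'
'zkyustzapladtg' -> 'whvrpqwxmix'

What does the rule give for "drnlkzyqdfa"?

Looking at the pairs, the operation is to delete the last 3 characters, then shift every letter 3 places backward in the alphabet (wrapping around).
For "drnlkzyqdfa", step one produces "drnlkzyq"; step two turns that into "aokihwvn".
(Check on "zkyustzapladtg": → "zkyustzapla" → "whvrpqwxmix" ✓)

aokihwvn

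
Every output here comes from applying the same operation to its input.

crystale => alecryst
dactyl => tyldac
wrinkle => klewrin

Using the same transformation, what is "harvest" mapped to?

estharv

Looking at the pairs, the operation is to move the last 3 characters to the front (rotate right by 3).
Applying that to "harvest" gives "estharv".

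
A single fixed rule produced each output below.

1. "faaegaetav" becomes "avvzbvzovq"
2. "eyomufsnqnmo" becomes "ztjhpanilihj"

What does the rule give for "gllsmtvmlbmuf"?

Each output is the input with this applied: shift every letter 5 places backward in the alphabet (wrapping around).
On "gllsmtvmlbmuf" that produces "bggnhoqhgwhpa".

bggnhoqhgwhpa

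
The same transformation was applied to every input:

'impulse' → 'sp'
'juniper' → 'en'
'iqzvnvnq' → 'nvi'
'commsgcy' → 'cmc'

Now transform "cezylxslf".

What's happening: reverse the string, then keep one character in every 3, starting at position 2 (positions 2nd, 5th, 8th, ...).
Working it through for "cezylxslf": intermediate "flsxlyzec", final "lle".

lle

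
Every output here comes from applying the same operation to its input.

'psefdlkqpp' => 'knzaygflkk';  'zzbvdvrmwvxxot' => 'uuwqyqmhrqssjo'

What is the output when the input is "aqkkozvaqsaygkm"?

In each case the input is transformed by: shift every letter 5 places backward in the alphabet (wrapping around).
For "aqkkozvaqsaygkm" the result is "vlffjuqvlnvtbfh".

vlffjuqvlnvtbfh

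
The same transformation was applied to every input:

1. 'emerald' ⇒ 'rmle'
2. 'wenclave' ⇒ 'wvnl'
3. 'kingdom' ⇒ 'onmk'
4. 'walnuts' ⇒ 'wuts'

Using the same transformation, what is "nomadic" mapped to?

The transformation: sort the characters into reverse alphabetical order, then keep only the first 4 characters.
Working it through for "nomadic": intermediate "onmidca", final "onmi".
(Check on "emerald": → "rmleeda" → "rmle" ✓)

onmi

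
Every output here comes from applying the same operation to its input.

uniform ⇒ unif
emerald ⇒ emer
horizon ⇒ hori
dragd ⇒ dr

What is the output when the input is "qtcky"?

The pattern: delete the last 3 characters.
On "qtcky" that produces "qt".

qt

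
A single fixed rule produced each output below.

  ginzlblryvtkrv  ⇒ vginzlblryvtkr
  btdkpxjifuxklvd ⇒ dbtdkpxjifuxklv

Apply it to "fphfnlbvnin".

nfphfnlbvni

Rule — move the last character to the front.
Doing the same to "fphfnlbvnin": "nfphfnlbvni".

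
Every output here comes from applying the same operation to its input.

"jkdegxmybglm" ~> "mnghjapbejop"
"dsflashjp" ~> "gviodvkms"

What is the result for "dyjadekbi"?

What's happening: shift every letter 3 places forward in the alphabet (wrapping around).
For "dyjadekbi" the result is "gbmdghnel".

gbmdghnel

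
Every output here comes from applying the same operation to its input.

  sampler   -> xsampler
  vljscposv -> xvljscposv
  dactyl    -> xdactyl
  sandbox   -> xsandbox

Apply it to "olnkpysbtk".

xolnkpysbtk

In each case the input is transformed by: prepend "x".
For "olnkpysbtk" the result is "xolnkpysbtk".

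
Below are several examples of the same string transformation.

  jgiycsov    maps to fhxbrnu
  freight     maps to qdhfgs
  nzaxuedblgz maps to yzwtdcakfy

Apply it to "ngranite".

fqzmhsd

Each output is the input with this applied: delete the first character, then shift every letter 1 place backward in the alphabet (wrapping around).
"ngranite" → "granite" → "fqzmhsd".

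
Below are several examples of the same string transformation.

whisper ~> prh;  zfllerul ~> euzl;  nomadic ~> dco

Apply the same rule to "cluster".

trl

Rule — move the first 3 characters to the end (rotate left by 3), then keep every other character starting from the second (positions 2nd, 4th, 6th, ...).
Applying that to "cluster" gives "trl".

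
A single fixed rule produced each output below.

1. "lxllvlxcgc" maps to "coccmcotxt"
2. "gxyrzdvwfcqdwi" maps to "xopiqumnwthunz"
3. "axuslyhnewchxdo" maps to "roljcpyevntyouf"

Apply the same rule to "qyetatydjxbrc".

The transformation: shift every letter 9 places backward in the alphabet (wrapping around).
"qyetatydjxbrc" → "hpvkrkpuaosit".

hpvkrkpuaosit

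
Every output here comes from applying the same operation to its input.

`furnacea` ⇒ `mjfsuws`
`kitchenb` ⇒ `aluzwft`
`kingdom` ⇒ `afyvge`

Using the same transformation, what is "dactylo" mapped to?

sulqdg

Looking at the pairs, the operation is to delete the first character, then shift every letter 8 places backward in the alphabet (wrapping around).
Doing the same to "dactylo": "sulqdg".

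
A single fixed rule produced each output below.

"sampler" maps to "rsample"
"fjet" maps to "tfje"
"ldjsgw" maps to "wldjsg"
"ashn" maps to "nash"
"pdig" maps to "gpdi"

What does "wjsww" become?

wwjsw

Looking at the pairs, the operation is to move the last character to the front.
So "wjsww" becomes "wwjsw".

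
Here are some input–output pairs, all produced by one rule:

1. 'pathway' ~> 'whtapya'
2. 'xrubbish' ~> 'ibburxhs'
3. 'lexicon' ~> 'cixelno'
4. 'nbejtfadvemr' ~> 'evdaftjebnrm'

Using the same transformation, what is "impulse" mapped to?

The transformation: reverse the string, then move the first 2 characters to the end (rotate left by 2).
"impulse" → "eslupmi" → "lupmies".

lupmies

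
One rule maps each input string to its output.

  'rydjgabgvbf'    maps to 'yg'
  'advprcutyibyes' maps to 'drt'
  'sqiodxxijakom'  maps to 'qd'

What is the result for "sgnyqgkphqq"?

The rule is to keep one character in every 3, starting at position 2 (positions 2nd, 5th, 8th, ...), then delete the last 2 characters.
Applying both steps to "sgnyqgkphqq": "gqpq", then "gq".
(Check on "rydjgabgvbf": → "yggf" → "yg" ✓)

gq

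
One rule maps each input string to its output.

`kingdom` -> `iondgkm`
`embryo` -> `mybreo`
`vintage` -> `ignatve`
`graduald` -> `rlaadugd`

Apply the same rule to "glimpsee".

leismpge

The transformation: take characters alternately from the front and the back (1st, last, 2nd, 2nd-last, ...), then move the first 2 characters to the end (rotate left by 2).
For "glimpsee", step one produces "geleismp"; step two turns that into "leismpge".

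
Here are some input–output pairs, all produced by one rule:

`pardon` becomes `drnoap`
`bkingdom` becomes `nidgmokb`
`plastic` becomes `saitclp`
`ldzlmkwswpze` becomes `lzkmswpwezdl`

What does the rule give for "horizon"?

The pattern: swap each adjacent pair of characters (1↔2, 3↔4, ...), then move the first 2 characters to the end (rotate left by 2).
On "horizon": the first step gives "ohirozn", and the second then gives "iroznoh".

iroznoh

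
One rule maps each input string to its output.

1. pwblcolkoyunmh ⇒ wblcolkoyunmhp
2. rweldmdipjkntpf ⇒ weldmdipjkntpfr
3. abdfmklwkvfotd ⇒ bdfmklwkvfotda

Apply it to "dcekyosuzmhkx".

In each case the input is transformed by: move the first character to the end.
On "dcekyosuzmhkx" that produces "cekyosuzmhkxd".

cekyosuzmhkxd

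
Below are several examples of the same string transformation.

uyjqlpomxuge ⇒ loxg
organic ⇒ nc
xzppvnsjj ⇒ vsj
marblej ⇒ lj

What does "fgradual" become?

da

In each case the input is transformed by: keep every other character starting from the first (positions 1st, 3rd, 5th, ...), then delete the first 2 characters.
So "fgradual" becomes "da".
(Check on "marblej": → "mrlj" → "lj" ✓)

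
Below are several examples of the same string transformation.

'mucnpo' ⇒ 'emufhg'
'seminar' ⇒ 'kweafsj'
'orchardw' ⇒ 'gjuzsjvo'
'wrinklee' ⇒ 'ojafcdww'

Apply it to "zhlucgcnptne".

Rule — shift every letter 8 places backward in the alphabet (wrapping around).
For "zhlucgcnptne" the result is "rzdmuyufhlfw".

rzdmuyufhlfw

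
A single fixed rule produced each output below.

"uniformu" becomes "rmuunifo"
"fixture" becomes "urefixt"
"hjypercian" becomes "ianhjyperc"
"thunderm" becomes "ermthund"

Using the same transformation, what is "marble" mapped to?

The transformation: move the last 3 characters to the front (rotate right by 3).
Applying that to "marble" gives "blemar".

blemar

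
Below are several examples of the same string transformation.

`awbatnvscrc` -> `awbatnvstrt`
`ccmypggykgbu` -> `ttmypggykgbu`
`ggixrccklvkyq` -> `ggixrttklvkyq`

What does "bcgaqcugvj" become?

What's happening: replace every "c" with "t".
"bcgaqcugvj" → "btgaqtugvj".

btgaqtugvj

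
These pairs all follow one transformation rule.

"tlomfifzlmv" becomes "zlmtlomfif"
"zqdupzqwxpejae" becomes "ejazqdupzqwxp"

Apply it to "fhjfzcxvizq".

vizfhjfzcx

Looking at the pairs, the operation is to delete the last character, then move the last 3 characters to the front (rotate right by 3).
For "fhjfzcxvizq", step one produces "fhjfzcxviz"; step two turns that into "vizfhjfzcx".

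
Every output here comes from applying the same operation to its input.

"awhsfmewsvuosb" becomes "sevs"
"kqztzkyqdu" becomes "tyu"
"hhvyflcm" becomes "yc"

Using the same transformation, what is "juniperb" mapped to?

ir

Looking at the pairs, the operation is to move the first character to the end, then keep one character in every 3, starting at position 3 (positions 3rd, 6th, 9th, ...).
Applying that to "juniperb" gives "ir".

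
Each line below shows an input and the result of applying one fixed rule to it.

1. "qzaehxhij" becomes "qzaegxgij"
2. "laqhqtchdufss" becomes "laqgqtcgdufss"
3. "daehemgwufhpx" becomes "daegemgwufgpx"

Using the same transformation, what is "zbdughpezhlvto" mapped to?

What's happening: replace every "h" with "g".
So "zbdughpezhlvto" becomes "zbduggpezglvto".

zbduggpezglvto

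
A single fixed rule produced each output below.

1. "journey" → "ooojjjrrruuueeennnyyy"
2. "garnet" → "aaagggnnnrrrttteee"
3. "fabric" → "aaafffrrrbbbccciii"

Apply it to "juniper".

uuujjjiiinnneeeppprrr

The transformation: swap each adjacent pair of characters (1↔2, 3↔4, ...), then repeat every character 3 times.
Doing the same to "juniper": "uuujjjiiinnneeeppprrr".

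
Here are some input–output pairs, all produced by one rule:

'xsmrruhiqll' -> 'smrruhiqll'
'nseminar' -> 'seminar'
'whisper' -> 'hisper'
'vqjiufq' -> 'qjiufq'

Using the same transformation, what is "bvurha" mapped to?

Looking at the pairs, the operation is to delete the first character.
On "bvurha" that produces "vurha".

vurha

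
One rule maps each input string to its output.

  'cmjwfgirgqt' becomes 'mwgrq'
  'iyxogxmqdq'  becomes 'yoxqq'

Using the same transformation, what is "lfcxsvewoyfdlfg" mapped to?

The pattern: keep every other character starting from the second (positions 2nd, 4th, 6th, ...).
"lfcxsvewoyfdlfg" → "fxvwydf".

fxvwydf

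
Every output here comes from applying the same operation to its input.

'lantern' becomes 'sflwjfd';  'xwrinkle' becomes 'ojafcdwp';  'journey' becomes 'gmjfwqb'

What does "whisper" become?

Rule — move the first character to the end, then shift every letter 8 places backward in the alphabet (wrapping around).
Applying both steps to "whisper": "hisperw", then "zakhwjo".

zakhwjo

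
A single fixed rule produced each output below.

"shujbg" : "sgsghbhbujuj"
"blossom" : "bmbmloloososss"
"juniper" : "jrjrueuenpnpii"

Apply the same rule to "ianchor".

Each output is the input with this applied: double every character, then take characters alternately from the front and the back (1st, last, 2nd, 2nd-last, ...).
"ianchor" → "iiaanncchhoorr" → "iriraoaonhnhcc".

iriraoaonhnhcc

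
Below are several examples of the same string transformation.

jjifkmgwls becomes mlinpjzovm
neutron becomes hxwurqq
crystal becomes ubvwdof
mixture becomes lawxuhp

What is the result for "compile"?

rpslohf

The transformation: move the first character to the end, then shift every letter 3 places forward in the alphabet (wrapping around).
On "compile" that produces "rpslohf".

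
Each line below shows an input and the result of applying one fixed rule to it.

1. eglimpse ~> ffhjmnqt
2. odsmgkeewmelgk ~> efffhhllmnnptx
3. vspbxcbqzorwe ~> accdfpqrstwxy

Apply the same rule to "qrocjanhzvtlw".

abdikmoprsuwx

What's happening: shift every letter 1 place forward in the alphabet (wrapping around), then sort the characters into alphabetical order.
"qrocjanhzvtlw" → "rspdkboiawumx" → "abdikmoprsuwx".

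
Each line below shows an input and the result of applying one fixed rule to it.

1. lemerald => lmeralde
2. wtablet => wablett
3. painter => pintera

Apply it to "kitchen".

ktcheni

The transformation: move the first character to the end, then swap the first and last characters.
Applying both steps to "kitchen": "itchenk", then "ktcheni".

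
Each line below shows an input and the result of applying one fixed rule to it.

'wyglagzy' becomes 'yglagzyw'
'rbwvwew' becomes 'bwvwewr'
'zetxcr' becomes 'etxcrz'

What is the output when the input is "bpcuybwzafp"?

pcuybwzafpb

The rule is to move the first character to the end.
"bpcuybwzafp" → "pcuybwzafpb".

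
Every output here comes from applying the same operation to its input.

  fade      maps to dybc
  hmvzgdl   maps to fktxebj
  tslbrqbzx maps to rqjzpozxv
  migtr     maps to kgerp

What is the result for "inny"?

In each case the input is transformed by: shift every letter 2 places backward in the alphabet (wrapping around).
"inny" → "gllw".

gllw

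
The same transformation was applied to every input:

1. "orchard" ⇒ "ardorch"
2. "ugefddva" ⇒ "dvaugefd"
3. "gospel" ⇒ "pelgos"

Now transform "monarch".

Looking at the pairs, the operation is to move the last 3 characters to the front (rotate right by 3).
For "monarch" the result is "rchmona".

rchmona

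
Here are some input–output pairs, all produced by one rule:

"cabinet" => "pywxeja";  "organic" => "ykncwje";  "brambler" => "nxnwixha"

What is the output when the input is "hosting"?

cdkopej

In each case the input is transformed by: move the last character to the front, then shift every letter 4 places backward in the alphabet (wrapping around).
Doing the same to "hosting": "cdkopej".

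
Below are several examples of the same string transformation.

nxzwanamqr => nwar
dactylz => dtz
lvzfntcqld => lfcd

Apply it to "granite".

gne

The rule is to keep one character in every 3, starting at position 1 (positions 1st, 4th, 7th, ...).
So "granite" becomes "gne".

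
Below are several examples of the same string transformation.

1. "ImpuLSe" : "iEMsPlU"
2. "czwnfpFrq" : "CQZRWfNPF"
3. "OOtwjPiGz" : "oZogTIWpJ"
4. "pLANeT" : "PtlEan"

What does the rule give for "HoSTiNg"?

hGOnsIt

What's happening: flip the case of every letter, then take characters alternately from the front and the back (1st, last, 2nd, 2nd-last, ...).
Working it through for "HoSTiNg": intermediate "hOstInG", final "hGOnsIt".
(Check on "czwnfpFrq": → "CZWNFPfRQ" → "CQZRWfNPF" ✓)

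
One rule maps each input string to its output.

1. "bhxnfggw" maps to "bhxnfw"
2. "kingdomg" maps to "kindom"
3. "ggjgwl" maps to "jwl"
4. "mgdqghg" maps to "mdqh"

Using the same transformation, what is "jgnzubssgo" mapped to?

What's happening: remove every "g".
Doing the same to "jgnzubssgo": "jnzubsso".

jnzubsso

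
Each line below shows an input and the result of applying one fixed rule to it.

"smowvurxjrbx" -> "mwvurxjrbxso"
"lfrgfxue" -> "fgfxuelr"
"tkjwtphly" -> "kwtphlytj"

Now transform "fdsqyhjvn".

Rule — move the first 2 characters to the end (rotate left by 2), then swap the first and last characters.
For "fdsqyhjvn", step one produces "sqyhjvnfd"; step two turns that into "dqyhjvnfs".

dqyhjvnfs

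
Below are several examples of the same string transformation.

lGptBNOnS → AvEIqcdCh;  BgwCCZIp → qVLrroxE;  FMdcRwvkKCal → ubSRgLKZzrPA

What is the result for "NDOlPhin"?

Looking at the pairs, the operation is to shift every letter 11 places backward in the alphabet (wrapping around), then flip the case of every letter.
On "NDOlPhin": the first step gives "CSDaEwxc", and the second then gives "csdAeWXC".

csdAeWXC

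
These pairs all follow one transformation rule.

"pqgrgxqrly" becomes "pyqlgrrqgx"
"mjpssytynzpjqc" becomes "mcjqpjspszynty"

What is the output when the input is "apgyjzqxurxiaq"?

Looking at the pairs, the operation is to take characters alternately from the front and the back (1st, last, 2nd, 2nd-last, ...).
Applying that to "apgyjzqxurxiaq" gives "aqpagiyxjrzuqx".

aqpagiyxjrzuqx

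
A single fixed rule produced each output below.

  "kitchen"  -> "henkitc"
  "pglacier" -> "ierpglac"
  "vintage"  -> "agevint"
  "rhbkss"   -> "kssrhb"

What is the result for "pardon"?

In each case the input is transformed by: move the last 3 characters to the front (rotate right by 3).
For "pardon" the result is "donpar".

donpar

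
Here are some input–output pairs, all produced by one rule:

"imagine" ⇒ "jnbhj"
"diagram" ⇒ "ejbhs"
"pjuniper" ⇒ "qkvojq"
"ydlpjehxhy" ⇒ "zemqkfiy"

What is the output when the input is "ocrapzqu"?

In each case the input is transformed by: shift every letter 1 place forward in the alphabet (wrapping around), then delete the last 2 characters.
"ocrapzqu" → "pdsbqa".

pdsbqa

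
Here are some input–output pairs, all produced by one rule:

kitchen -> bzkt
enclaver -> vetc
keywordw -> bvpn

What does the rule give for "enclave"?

vetc

The transformation: shift every letter 9 places backward in the alphabet (wrapping around), then keep only the first 4 characters.
"enclave" → "vetcrmv" → "vetc".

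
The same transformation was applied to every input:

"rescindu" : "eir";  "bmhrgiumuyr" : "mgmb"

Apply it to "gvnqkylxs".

The pattern: swap the first and last characters, then keep one character in every 3, starting at position 2 (positions 2nd, 5th, 8th, ...).
On "gvnqkylxs": the first step gives "svnqkylxg", and the second then gives "vkx".

vkx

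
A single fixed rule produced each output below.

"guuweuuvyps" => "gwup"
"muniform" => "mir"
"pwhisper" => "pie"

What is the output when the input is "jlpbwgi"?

jbi

What's happening: keep one character in every 3, starting at position 1 (positions 1st, 4th, 7th, ...).
"jlpbwgi" → "jbi".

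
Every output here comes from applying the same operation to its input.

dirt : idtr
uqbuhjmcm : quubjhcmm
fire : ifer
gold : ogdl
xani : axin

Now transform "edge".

Looking at the pairs, the operation is to swap each adjacent pair of characters (1↔2, 3↔4, ...).
So "edge" becomes "deeg".

deeg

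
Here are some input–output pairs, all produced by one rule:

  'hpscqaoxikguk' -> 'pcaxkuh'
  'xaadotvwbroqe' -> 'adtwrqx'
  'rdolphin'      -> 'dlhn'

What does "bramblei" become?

rmli

What's happening: move the first character to the end, then keep every other character starting from the first (positions 1st, 3rd, 5th, ...).
Applying both steps to "bramblei": "rambleib", then "rmli".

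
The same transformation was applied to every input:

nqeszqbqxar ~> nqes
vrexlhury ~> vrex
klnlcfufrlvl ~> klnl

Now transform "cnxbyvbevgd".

Rule — keep only the first 4 characters.
Applying that to "cnxbyvbevgd" gives "cnxb".

cnxb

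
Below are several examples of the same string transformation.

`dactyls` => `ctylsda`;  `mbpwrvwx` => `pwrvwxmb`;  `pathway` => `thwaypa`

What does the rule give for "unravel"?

Rule — move the first 2 characters to the end (rotate left by 2).
On "unravel" that produces "ravelun".

ravelun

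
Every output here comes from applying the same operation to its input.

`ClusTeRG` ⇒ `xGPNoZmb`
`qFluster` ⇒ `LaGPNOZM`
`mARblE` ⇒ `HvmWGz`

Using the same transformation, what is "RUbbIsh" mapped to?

Looking at the pairs, the operation is to flip the case of every letter, then shift every letter 5 places backward in the alphabet (wrapping around).
"RUbbIsh" → "mpWWdNC".

mpWWdNC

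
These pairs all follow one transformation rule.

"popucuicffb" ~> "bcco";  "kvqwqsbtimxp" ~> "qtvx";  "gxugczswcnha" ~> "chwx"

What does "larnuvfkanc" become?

In each case the input is transformed by: keep one character in every 3, starting at position 2 (positions 2nd, 5th, 8th, ...), then sort the characters into alphabetical order.
Doing the same to "larnuvfkanc": "acku".

acku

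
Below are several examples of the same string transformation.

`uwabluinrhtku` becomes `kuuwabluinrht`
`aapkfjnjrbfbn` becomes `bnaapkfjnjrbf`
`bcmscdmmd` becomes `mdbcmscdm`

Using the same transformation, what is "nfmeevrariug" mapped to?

ugnfmeevrari

In each case the input is transformed by: move the last 2 characters to the front (rotate right by 2).
Doing the same to "nfmeevrariug": "ugnfmeevrari".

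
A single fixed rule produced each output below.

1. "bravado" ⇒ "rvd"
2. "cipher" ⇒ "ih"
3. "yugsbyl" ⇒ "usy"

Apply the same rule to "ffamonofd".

The transformation: delete the last character, then keep every other character starting from the second (positions 2nd, 4th, 6th, ...).
"ffamonofd" → "ffamonof" → "fmnf".

fmnf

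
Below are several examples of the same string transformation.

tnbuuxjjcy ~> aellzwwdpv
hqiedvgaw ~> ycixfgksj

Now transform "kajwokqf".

The rule is to reverse the string, then shift every letter 2 places forward in the alphabet (wrapping around).
Working it through for "kajwokqf": intermediate "fqkowjak", final "hsmqylcm".

hsmqylcm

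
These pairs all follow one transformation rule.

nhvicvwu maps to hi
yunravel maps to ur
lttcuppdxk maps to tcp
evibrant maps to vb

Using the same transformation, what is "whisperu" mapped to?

The rule is to keep every other character starting from the second (positions 2nd, 4th, 6th, ...), then delete the last 2 characters.
Working it through for "whisperu": intermediate "hseu", final "hs".
(Check on "yunravel": → "urvl" → "ur" ✓)

hs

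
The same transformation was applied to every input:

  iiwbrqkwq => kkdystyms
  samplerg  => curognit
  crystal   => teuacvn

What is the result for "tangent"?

What's happening: swap each adjacent pair of characters (1↔2, 3↔4, ...), then shift every letter 2 places forward in the alphabet (wrapping around).
Starting from "tangent": after the first operation, "atgnnet"; after the second, "cvippgv".
(Check on "iiwbrqkwq": → "iibwqrwkq" → "kkdystyms" ✓)

cvippgv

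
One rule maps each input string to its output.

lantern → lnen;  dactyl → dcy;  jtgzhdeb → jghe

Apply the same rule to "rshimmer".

rhme

Looking at the pairs, the operation is to keep every other character starting from the first (positions 1st, 3rd, 5th, ...).
Doing the same to "rshimmer": "rhme".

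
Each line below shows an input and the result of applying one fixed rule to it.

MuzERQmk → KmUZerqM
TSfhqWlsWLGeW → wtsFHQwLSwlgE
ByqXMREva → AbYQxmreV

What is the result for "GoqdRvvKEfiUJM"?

mgOQDrVVkeFIuj

The transformation: move the last character to the front, then flip the case of every letter.
On "GoqdRvvKEfiUJM": the first step gives "MGoqdRvvKEfiUJ", and the second then gives "mgOQDrVVkeFIuj".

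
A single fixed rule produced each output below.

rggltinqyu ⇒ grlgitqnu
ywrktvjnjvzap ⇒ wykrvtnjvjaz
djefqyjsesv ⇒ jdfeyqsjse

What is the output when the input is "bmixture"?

In each case the input is transformed by: swap each adjacent pair of characters (1↔2, 3↔4, ...), then delete the last character.
Working it through for "bmixture": intermediate "mbxiuter", final "mbxiute".

mbxiute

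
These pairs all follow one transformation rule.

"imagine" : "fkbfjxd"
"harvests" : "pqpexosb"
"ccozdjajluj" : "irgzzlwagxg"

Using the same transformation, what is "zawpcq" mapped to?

mznwxt

In each case the input is transformed by: shift every letter 3 places backward in the alphabet (wrapping around), then move the last 3 characters to the front (rotate right by 3).
"zawpcq" → "mznwxt".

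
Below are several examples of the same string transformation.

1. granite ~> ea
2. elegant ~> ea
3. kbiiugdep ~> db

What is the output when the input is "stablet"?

ba

What's happening: sort the characters into reverse alphabetical order, then keep only the last 2 characters.
Starting from "stablet": after the first operation, "ttsleba"; after the second, "ba".
(Check on "kbiiugdep": → "upkiigedb" → "db" ✓)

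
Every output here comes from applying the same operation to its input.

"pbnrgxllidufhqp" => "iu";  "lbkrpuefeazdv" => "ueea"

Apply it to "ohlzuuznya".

Rule — keep only the vowels.
So "ohlzuuznya" becomes "ouua".

ouua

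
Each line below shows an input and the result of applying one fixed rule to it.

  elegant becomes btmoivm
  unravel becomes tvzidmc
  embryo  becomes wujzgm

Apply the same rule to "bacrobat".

bikzwjij

In each case the input is transformed by: swap the first and last characters, then shift every letter 8 places forward in the alphabet (wrapping around).
On "bacrobat": the first step gives "tacrobab", and the second then gives "bikzwjij".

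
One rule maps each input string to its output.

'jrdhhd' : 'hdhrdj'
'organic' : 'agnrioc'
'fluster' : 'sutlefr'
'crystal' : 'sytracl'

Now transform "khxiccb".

The transformation: move the first 3 characters to the end (rotate left by 3), then take characters alternately from the front and the back (1st, last, 2nd, 2nd-last, ...).
For "khxiccb", step one produces "iccbkhx"; step two turns that into "ixchckb".
(Check on "organic": → "anicorg" → "agnrioc" ✓)

ixchckb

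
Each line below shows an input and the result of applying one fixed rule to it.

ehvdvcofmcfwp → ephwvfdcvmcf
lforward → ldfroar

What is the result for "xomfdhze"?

xeozmhf

The transformation: take characters alternately from the front and the back (1st, last, 2nd, 2nd-last, ...), then delete the last character.
For "xomfdhze", step one produces "xeozmhfd"; step two turns that into "xeozmhf".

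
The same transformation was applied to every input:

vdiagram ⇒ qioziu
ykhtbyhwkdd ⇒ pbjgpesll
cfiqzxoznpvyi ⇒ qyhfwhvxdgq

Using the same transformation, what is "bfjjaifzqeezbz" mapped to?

rriqnhymmhjh

What's happening: delete the first 2 characters, then shift every letter 8 places forward in the alphabet (wrapping around).
For "bfjjaifzqeezbz", step one produces "jjaifzqeezbz"; step two turns that into "rriqnhymmhjh".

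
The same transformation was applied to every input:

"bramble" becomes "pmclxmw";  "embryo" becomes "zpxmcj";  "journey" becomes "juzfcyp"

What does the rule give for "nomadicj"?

Rule — shift every letter 11 places forward in the alphabet (wrapping around), then move the last character to the front.
Working it through for "nomadicj": intermediate "yzxlotnu", final "uyzxlotn".

uyzxlotn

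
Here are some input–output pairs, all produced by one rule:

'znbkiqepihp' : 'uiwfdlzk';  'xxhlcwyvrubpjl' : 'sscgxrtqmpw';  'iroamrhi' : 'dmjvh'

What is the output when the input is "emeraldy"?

zhzmv

What's happening: delete the last 3 characters, then shift every letter 5 places backward in the alphabet (wrapping around).
On "emeraldy": the first step gives "emera", and the second then gives "zhzmv".
(Check on "znbkiqepihp": → "znbkiqep" → "uiwfdlzk" ✓)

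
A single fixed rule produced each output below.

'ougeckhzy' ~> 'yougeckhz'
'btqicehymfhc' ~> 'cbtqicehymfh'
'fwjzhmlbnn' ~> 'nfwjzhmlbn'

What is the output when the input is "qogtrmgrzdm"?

mqogtrmgrzd

In each case the input is transformed by: move the last character to the front.
"qogtrmgrzdm" → "mqogtrmgrzd".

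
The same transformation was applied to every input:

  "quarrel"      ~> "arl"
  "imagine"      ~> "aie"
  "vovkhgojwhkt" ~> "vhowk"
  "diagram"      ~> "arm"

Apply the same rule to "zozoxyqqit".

zxqi

What's happening: keep every other character starting from the first (positions 1st, 3rd, 5th, ...), then delete the first character.
"zozoxyqqit" → "zzxqi" → "zxqi".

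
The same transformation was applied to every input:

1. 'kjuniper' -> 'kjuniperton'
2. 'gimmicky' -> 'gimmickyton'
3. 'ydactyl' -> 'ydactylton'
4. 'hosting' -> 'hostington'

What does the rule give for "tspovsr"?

tspovsrton

Rule — append "ton".
Applying that to "tspovsr" gives "tspovsrton".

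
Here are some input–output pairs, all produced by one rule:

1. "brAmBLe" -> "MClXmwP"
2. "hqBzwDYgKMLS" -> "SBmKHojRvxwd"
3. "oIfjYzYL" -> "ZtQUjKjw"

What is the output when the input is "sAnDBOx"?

DlYomzI

The pattern: flip the case of every letter, then shift every letter 11 places forward in the alphabet (wrapping around).
For "sAnDBOx" the result is "DlYomzI".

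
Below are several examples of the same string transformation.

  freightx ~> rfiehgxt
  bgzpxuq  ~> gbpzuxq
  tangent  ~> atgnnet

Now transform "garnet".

agnrte

The transformation: swap each adjacent pair of characters (1↔2, 3↔4, ...).
For "garnet" the result is "agnrte".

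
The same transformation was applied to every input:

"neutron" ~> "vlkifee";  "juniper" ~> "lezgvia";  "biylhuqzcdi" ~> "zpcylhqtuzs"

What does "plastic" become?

crjkztg

In each case the input is transformed by: shift every letter 9 places backward in the alphabet (wrapping around), then move the first character to the end.
"plastic" → "gcrjkzt" → "crjkztg".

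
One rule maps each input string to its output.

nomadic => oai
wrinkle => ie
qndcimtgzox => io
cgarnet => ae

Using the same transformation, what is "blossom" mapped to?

Looking at the pairs, the operation is to keep only the vowels.
So "blossom" becomes "oo".

oo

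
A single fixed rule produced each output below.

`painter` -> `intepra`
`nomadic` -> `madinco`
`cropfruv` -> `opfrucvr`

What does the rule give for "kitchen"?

tchekni

In each case the input is transformed by: swap the first and last characters, then move the first 2 characters to the end (rotate left by 2).
Starting from "kitchen": after the first operation, "nitchek"; after the second, "tchekni".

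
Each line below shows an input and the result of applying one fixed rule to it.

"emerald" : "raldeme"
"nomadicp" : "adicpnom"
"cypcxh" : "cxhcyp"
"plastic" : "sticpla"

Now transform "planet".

Looking at the pairs, the operation is to move the first 3 characters to the end (rotate left by 3).
For "planet" the result is "netpla".

netpla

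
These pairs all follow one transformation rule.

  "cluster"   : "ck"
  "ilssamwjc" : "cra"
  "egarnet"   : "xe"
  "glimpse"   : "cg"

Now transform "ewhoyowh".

npy

Looking at the pairs, the operation is to keep one character in every 3, starting at position 2 (positions 2nd, 5th, 8th, ...), then shift every letter 9 places backward in the alphabet (wrapping around).
Working it through for "ewhoyowh": intermediate "wyh", final "npy".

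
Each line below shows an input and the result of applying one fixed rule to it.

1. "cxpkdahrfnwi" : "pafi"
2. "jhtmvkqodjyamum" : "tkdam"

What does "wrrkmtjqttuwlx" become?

Rule — keep one character in every 3, starting at position 3 (positions 3rd, 6th, 9th, ...).
For "wrrkmtjqttuwlx" the result is "rttw".

rttw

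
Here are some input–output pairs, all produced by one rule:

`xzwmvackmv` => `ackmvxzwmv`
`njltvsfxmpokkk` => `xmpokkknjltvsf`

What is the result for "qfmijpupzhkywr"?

pzhkywrqfmijpu

Rule — swap the front and back halves of the string.
"qfmijpupzhkywr" → "pzhkywrqfmijpu".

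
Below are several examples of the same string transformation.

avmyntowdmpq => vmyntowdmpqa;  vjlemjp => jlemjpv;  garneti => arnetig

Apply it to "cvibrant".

vibrantc

Each output is the input with this applied: move the first character to the end.
Doing the same to "cvibrant": "vibrantc".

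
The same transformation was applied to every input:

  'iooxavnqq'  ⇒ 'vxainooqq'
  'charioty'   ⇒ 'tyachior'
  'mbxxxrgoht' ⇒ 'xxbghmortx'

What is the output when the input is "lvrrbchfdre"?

The rule is to sort the characters into alphabetical order, then move the last 2 characters to the front (rotate right by 2).
Applying both steps to "lvrrbchfdre": "bcdefhlrrrv", then "rvbcdefhlrr".

rvbcdefhlrr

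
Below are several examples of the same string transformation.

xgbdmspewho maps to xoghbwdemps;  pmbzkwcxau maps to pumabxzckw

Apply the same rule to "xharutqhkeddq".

What's happening: take characters alternately from the front and the back (1st, last, 2nd, 2nd-last, ...).
"xharutqhkeddq" → "xqhdadreukthq".

xqhdadreukthq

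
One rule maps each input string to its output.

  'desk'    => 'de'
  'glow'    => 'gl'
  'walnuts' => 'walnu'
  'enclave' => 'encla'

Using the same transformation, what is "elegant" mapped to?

The pattern: delete the last 2 characters.
So "elegant" becomes "elega".

elega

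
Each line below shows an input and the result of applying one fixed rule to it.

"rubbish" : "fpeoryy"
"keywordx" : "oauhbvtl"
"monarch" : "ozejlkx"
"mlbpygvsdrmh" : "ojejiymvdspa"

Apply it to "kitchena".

bkxhfqze

In each case the input is transformed by: move the last 3 characters to the front (rotate right by 3), then shift every letter 3 places backward in the alphabet (wrapping around).
On "kitchena": the first step gives "enakitch", and the second then gives "bkxhfqze".
(Check on "rubbish": → "ishrubb" → "fpeoryy" ✓)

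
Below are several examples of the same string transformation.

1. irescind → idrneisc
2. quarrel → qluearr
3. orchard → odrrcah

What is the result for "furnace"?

feucran

The rule is to take characters alternately from the front and the back (1st, last, 2nd, 2nd-last, ...).
Applying that to "furnace" gives "feucran".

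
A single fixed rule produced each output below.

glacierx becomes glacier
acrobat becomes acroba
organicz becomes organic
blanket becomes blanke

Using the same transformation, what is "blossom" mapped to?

The rule is to delete the last character.
For "blossom" the result is "blosso".

blosso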